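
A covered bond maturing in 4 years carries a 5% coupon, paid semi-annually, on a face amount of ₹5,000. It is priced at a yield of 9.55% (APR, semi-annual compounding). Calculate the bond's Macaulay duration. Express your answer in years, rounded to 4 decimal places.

Periodic yield y = 0.04775. Discount each cash flow and weight by its period:
  t   CF        PV=CF/(1+0.04775)^t    t·PV
  1       125.00       119.3033       119.3033
  2       125.00       113.8662       227.7323
  3       125.00       108.6768       326.0305
  4       125.00       103.7240       414.8961
  5       125.00        98.9969       494.9846
  6       125.00        94.4852       566.9115
  7       125.00        90.1792       631.2543
  8     5,125.00     3,528.8444    28,230.7555
  Σ                  4,258.0761    31,011.8681
Price P = Σ PV = 4,258.0761.
Macaulay duration = Σ(t·PV) / P = 31,011.8681 / 4,258.0761 = 7.28307 half-year periods.
In years: 7.28307 / 2 = 3.64154 years.

3.6415 years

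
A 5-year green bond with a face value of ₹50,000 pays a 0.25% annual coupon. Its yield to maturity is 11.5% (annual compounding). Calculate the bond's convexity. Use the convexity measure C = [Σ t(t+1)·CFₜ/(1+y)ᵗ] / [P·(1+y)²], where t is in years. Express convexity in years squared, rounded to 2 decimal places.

23.91

With y = 0.115:
  t   CF        PV=CF/(1+0.115)^t    t·PV        t(t+1)·PV
  1       125.00       112.1076       112.1076         224.2152
  2       125.00       100.5450       201.0899         603.2697
  3       125.00        90.1748       270.5245       1,082.0982
  4       125.00        80.8743       323.4972       1,617.4860
  5    50,125.00    29,085.7354   145,428.6769     872,572.0616
  Σ                 29,469.4371   146,335.8962     876,099.1307
P = 29,469.4371.
Convexity = Σ t(t+1)·PV / [P·(1+y)²] = 876,099.1307 / (29,469.4371 × 1.243225) = 23.91287.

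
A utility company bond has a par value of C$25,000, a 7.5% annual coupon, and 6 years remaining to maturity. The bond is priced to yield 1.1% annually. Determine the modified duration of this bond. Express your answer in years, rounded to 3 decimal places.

Periodic yield y = 0.011. First find Macaulay duration:
  t   CF        PV=CF/(1+0.011)^t    t·PV
  1     1,875.00     1,854.5994     1,854.5994
  2     1,875.00     1,834.4208     3,668.8416
  3     1,875.00     1,814.4617     5,443.3851
  4     1,875.00     1,794.7198     7,178.8791
  5     1,875.00     1,775.1927     8,875.9633
  6    26,875.00    25,167.5847   151,005.5084
  Σ                 34,240.9791   178,027.1769
P = 34,240.9791; Macaulay duration = 178,027.1769 / 34,240.9791 = 5.19924 years.
Modified duration = D_Mac / (1 + y) = 5.19924 / 1.011 = 5.14267 years.

5.143 years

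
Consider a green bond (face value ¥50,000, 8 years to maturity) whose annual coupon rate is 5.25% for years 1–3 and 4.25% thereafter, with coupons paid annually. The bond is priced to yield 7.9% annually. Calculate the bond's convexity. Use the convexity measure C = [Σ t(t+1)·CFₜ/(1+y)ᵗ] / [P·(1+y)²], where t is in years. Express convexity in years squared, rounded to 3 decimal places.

With y = 0.079:
  t   CF        PV=CF/(1+0.079)^t    t·PV        t(t+1)·PV
  1     2,625.00     2,432.8082     2,432.8082       4,865.6163
  2     2,625.00     2,254.6878     4,509.3756      13,528.1269
  3     2,625.00     2,089.6087     6,268.8262      25,075.3047
  4     2,125.00     1,567.7368     6,270.9472      31,354.7362
  5     2,125.00     1,452.9535     7,264.7674      43,588.6045
  6     2,125.00     1,346.5741     8,079.4448      56,556.1134
  7     2,125.00     1,247.9834     8,735.8841      69,887.0725
  8    52,125.00    28,370.9913   226,967.9304   2,042,711.3733
  Σ                 40,763.3439   270,529.9838   2,287,566.9479
P = 40,763.3439.
Convexity = Σ t(t+1)·PV / [P·(1+y)²] = 2,287,566.9479 / (40,763.3439 × 1.164241) = 48.20156.

48.202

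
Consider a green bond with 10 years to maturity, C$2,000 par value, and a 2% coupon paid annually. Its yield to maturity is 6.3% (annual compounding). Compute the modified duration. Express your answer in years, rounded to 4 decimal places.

8.4149 years

Periodic yield y = 0.063. First find Macaulay duration:
  t   CF        PV=CF/(1+0.063)^t    t·PV
  1        40.00        37.6294        37.6294
  2        40.00        35.3992        70.7984
  3        40.00        33.3012        99.9037
  4        40.00        31.3276       125.3103
  5        40.00        29.4709       147.3546
  6        40.00        27.7243       166.3457
  7        40.00        26.0812       182.5682
  8        40.00        24.5354       196.2835
  9        40.00        23.0813       207.7319
  10    2,040.00     1,107.3822    11,073.8216
  Σ                  1,375.9327    12,307.7473
P = 1,375.9327; Macaulay duration = 12,307.7473 / 1,375.9327 = 8.94502 years.
Modified duration = D_Mac / (1 + y) = 8.94502 / 1.063 = 8.41488 years.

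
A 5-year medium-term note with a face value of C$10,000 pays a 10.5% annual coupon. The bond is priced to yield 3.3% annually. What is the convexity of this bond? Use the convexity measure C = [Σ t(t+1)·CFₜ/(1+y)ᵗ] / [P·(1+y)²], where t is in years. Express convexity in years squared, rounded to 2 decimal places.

With y = 0.033:
  t   CF        PV=CF/(1+0.033)^t    t·PV        t(t+1)·PV
  1     1,050.00     1,016.4569     1,016.4569       2,032.9138
  2     1,050.00       983.9854     1,967.9708       5,903.9124
  3     1,050.00       952.5512     2,857.6536      11,430.6146
  4     1,050.00       922.1212     3,688.4849      18,442.4243
  5    11,050.00     9,394.2188    46,971.0939     281,826.5636
  Σ                 13,269.3335    56,501.6601     319,636.4287
P = 13,269.3335.
Convexity = Σ t(t+1)·PV / [P·(1+y)²] = 319,636.4287 / (13,269.3335 × 1.067089) = 22.57390.

22.57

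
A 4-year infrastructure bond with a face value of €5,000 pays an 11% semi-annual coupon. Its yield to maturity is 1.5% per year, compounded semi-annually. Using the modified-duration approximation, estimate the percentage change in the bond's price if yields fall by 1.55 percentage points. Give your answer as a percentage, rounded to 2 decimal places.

Periodic yield y = 0.0075. Modified duration first:
  t   CF        PV=CF/(1+0.0075)^t    t·PV
  1       275.00       272.9529       272.9529
  2       275.00       270.9209       541.8419
  3       275.00       268.9042       806.7125
  4       275.00       266.9024     1,067.6096
  5       275.00       264.9155     1,324.5777
  6       275.00       262.9435     1,577.6607
  7       275.00       260.9861     1,826.9024
  8     5,275.00     4,968.9202    39,751.3619
  Σ                  6,837.4456    47,169.6195
P = 6,837.4456; D_Mac = 6.89872 half-year periods = 3.44936 yrs; D_mod = 3.44936/(1+0.0075) = 3.42368 yrs.
ΔP/P ≈ -D_mod · Δy = -3.42368 × (-0.0155) = +0.053067 = +5.3067%.

+5.31%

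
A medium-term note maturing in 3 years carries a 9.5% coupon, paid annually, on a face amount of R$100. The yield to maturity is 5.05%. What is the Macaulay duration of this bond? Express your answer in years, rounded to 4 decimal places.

2.7619 years

Periodic yield y = 0.0505. Discount each cash flow and weight by its year:
  t   CF        PV=CF/(1+0.0505)^t    t·PV
  1         9.50         9.0433         9.0433
  2         9.50         8.6086        17.2172
  3       109.50        94.4552       283.3657
  Σ                    112.1071       309.6261
Price P = Σ PV = 112.1071.
Macaulay duration = Σ(t·PV) / P = 309.6261 / 112.1071 = 2.76188 years.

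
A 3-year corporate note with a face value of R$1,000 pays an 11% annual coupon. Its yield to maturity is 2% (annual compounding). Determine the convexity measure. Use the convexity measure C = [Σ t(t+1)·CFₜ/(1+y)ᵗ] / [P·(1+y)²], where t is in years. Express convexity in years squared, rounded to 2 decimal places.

With y = 0.02:
  t   CF        PV=CF/(1+0.02)^t    t·PV        t(t+1)·PV
  1       110.00       107.8431       107.8431         215.6863
  2       110.00       105.7286       211.4571         634.3714
  3     1,110.00     1,045.9778     3,137.9334      12,551.7335
  Σ                  1,259.5495     3,457.2336      13,401.7912
P = 1,259.5495.
Convexity = Σ t(t+1)·PV / [P·(1+y)²] = 13,401.7912 / (1,259.5495 × 1.040400) = 10.22698.

10.23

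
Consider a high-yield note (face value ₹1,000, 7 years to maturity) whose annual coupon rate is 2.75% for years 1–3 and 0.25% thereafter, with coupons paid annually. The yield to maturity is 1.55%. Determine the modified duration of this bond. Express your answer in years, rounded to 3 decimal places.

Periodic yield y = 0.0155. First find Macaulay duration:
  t   CF        PV=CF/(1+0.0155)^t    t·PV
  1        27.50        27.0803        27.0803
  2        27.50        26.6669        53.3338
  3        27.50        26.2599        78.7797
  4         2.50         2.3508         9.4033
  5         2.50         2.3149        11.5747
  6         2.50         2.2796        13.6777
  7     1,002.50       900.1707     6,301.1951
  Σ                    987.1232     6,495.0445
P = 987.1232; Macaulay duration = 6,495.0445 / 987.1232 = 6.57977 years.
Modified duration = D_Mac / (1 + y) = 6.57977 / 1.0155 = 6.47934 years.

6.479 years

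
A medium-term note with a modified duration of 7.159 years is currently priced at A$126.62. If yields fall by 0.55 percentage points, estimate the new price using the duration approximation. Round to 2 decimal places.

A$131.61

Duration approximation: ΔP/P ≈ -D_mod · Δy = -7.159 × (-0.0055) = +0.0393745.
New price ≈ 126.62 × (1 + 0.0393745) = 131.60559919.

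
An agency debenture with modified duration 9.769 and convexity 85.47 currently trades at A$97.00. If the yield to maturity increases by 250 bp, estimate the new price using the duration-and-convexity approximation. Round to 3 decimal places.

A$75.901

Duration effect: -D_mod·Δy = -9.769 × (+0.025) = -0.244225
Convexity effect: ½·C·(Δy)² = 0.5 × 85.47 × (0.025)² = +0.026709375
ΔP/P ≈ -0.244225 + 0.026709375 = -0.217515625
New price ≈ 97.00 × (1 - 0.217515625) = 75.900984375.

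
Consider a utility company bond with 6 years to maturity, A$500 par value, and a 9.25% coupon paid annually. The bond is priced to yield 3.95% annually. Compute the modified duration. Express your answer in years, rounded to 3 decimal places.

4.817 years

Periodic yield y = 0.0395. First find Macaulay duration:
  t   CF        PV=CF/(1+0.0395)^t    t·PV
  1        46.25        44.4925        44.4925
  2        46.25        42.8019        85.6037
  3        46.25        41.1754       123.5263
  4        46.25        39.6108       158.4433
  5        46.25        38.1056       190.5282
  6       546.25       432.9567     2,597.7403
  Σ                    639.1430     3,200.3344
P = 639.1430; Macaulay duration = 3,200.3344 / 639.1430 = 5.00723 years.
Modified duration = D_Mac / (1 + y) = 5.00723 / 1.0395 = 4.81696 years.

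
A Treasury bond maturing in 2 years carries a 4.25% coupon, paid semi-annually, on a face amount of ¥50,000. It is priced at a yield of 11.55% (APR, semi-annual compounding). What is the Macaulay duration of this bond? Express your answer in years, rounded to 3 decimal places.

1.933 years

Periodic yield y = 0.05775. Discount each cash flow and weight by its period:
  t   CF        PV=CF/(1+0.05775)^t    t·PV
  1     1,062.50     1,004.4907     1,004.4907
  2     1,062.50       949.6485     1,899.2969
  3     1,062.50       897.8005     2,693.4015
  4    51,062.50    40,791.5246   163,166.0985
  Σ                 43,643.4642   168,763.2876
Price P = Σ PV = 43,643.4642.
Macaulay duration = Σ(t·PV) / P = 168,763.2876 / 43,643.4642 = 3.86686 half-year periods.
In years: 3.86686 / 2 = 1.93343 years.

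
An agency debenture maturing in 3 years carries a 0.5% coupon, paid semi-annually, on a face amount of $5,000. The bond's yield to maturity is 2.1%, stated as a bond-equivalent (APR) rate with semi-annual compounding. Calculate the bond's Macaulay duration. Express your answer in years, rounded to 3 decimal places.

2.981 years

Periodic yield y = 0.0105. Discount each cash flow and weight by its period:
  t   CF        PV=CF/(1+0.0105)^t    t·PV
  1        12.50        12.3701        12.3701
  2        12.50        12.2416        24.4832
  3        12.50        12.1144        36.3431
  4        12.50        11.9885        47.9540
  5        12.50        11.8639        59.3196
  6     5,012.50     4,708.0003    28,248.0016
  Σ                  4,768.5788    28,428.4716
Price P = Σ PV = 4,768.5788.
Macaulay duration = Σ(t·PV) / P = 28,428.4716 / 4,768.5788 = 5.96162 half-year periods.
In years: 5.96162 / 2 = 2.98081 years.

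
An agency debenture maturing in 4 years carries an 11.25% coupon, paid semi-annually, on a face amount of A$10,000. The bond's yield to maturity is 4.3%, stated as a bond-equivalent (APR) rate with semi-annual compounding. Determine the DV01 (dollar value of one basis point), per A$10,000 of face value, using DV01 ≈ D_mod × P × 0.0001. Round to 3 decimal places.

Periodic yield y = 0.0215.
  t   CF        PV=CF/(1+0.0215)^t    t·PV
  1       562.50       550.6608       550.6608
  2       562.50       539.0708     1,078.1415
  3       562.50       527.7247     1,583.1741
  4       562.50       516.6174     2,066.4697
  5       562.50       505.7439     2,528.7196
  6       562.50       495.0993     2,970.5957
  7       562.50       484.6787     3,392.7509
  8    10,562.50     8,909.6317    71,277.0540
  Σ                 12,529.2273    85,447.5663
P = 12,529.2273; D_Mac = 6.81986 half-year periods = 3.40993 yrs; D_mod = 3.33816 yrs.
DV01 ≈ 3.33816 × 12,529.2273 × 0.0001 = 4.182456.

A$4.182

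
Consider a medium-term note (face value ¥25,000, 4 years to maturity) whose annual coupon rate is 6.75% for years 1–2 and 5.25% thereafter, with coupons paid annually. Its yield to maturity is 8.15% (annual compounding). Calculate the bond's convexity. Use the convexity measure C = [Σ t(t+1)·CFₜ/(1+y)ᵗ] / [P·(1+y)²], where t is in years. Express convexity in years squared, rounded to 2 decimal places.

With y = 0.0815:
  t   CF        PV=CF/(1+0.0815)^t    t·PV        t(t+1)·PV
  1     1,687.50     1,560.3329     1,560.3329       3,120.6657
  2     1,687.50     1,442.7488     2,885.4977       8,656.4930
  3     1,312.50     1,037.5756     3,112.7267      12,450.9069
  4    26,312.50    19,233.3980    76,933.5919     384,667.9595
  Σ                 23,274.0553    84,492.1492     408,896.0252
P = 23,274.0553.
Convexity = Σ t(t+1)·PV / [P·(1+y)²] = 408,896.0252 / (23,274.0553 × 1.169642) = 15.02062.

15.02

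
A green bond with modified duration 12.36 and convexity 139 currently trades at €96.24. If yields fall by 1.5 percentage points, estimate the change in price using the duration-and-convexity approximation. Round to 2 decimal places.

+€19.35

Duration effect: -D_mod·Δy = -12.36 × (-0.015) = +0.185400
Convexity effect: ½·C·(Δy)² = 0.5 × 139 × (-0.015)² = +0.0156375
ΔP/P ≈ +0.185400 + 0.0156375 = +0.2010375
ΔP ≈ 96.24 × (+0.2010375) = +19.347849.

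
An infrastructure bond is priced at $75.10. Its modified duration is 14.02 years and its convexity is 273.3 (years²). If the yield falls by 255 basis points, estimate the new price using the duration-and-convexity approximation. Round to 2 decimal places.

Duration effect: -D_mod·Δy = -14.02 × (-0.0255) = +0.357510
Convexity effect: ½·C·(Δy)² = 0.5 × 273.3 × (-0.0255)² = +0.0888566625
ΔP/P ≈ +0.357510 + 0.0888566625 = +0.4463666625
New price ≈ 75.10 × (1 + 0.4463666625) = 108.62213635375.

$108.62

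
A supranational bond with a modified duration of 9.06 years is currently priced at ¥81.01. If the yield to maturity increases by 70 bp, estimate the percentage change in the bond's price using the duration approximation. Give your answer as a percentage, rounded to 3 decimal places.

Duration approximation: ΔP/P ≈ -D_mod · Δy = -9.06 × (+0.007) = -0.063420.
As a percentage: -6.3420%.

-6.342%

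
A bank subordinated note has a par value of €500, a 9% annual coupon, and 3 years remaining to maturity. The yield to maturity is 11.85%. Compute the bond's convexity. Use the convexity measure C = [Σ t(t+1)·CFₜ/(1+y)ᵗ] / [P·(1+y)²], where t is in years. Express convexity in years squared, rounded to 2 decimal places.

8.53

With y = 0.1185:
  t   CF        PV=CF/(1+0.1185)^t    t·PV        t(t+1)·PV
  1        45.00        40.2325        40.2325          80.4649
  2        45.00        35.9700        71.9400         215.8200
  3       545.00       389.4830     1,168.4491       4,673.7963
  Σ                    465.6855     1,280.6216       4,970.0813
P = 465.6855.
Convexity = Σ t(t+1)·PV / [P·(1+y)²] = 4,970.0813 / (465.6855 × 1.251042) = 8.53098.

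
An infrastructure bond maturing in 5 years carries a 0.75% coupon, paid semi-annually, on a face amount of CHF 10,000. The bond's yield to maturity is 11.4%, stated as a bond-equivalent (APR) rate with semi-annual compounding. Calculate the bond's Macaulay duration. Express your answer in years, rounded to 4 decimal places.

4.8849 years

Periodic yield y = 0.057. Discount each cash flow and weight by its period:
  t   CF        PV=CF/(1+0.057)^t    t·PV
  1        37.50        35.4778        35.4778
  2        37.50        33.5646        67.1292
  3        37.50        31.7546        95.2637
  4        37.50        30.0422       120.1687
  5        37.50        28.4221       142.1106
  6        37.50        26.8894       161.3365
  7        37.50        25.4394       178.0756
  8        37.50        24.0675       192.5402
  9        37.50        22.7697       204.9269
  10   10,037.50     5,766.0139    57,660.1390
  Σ                  6,024.4411    58,857.1680
Price P = Σ PV = 6,024.4411.
Macaulay duration = Σ(t·PV) / P = 58,857.1680 / 6,024.4411 = 9.76973 half-year periods.
In years: 9.76973 / 2 = 4.88487 years.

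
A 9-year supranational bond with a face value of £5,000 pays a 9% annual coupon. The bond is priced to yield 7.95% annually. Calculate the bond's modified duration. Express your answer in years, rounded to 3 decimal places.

6.131 years

Periodic yield y = 0.0795. First find Macaulay duration:
  t   CF        PV=CF/(1+0.0795)^t    t·PV
  1       450.00       416.8597       416.8597
  2       450.00       386.1599       772.3199
  3       450.00       357.7211     1,073.1633
  4       450.00       331.3767     1,325.5067
  5       450.00       306.9724     1,534.8618
  6       450.00       284.3653     1,706.1919
  7       450.00       263.4232     1,843.9623
  8       450.00       244.0233     1,952.1866
  9     5,450.00     2,737.7430    24,639.6873
  Σ                  5,328.6446    35,264.7395
P = 5,328.6446; Macaulay duration = 35,264.7395 / 5,328.6446 = 6.61796 years.
Modified duration = D_Mac / (1 + y) = 6.61796 / 1.0795 = 6.13058 years.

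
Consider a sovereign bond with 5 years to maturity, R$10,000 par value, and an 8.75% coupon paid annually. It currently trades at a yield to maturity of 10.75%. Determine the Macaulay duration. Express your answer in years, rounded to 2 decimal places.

4.23 years

Periodic yield y = 0.1075. Discount each cash flow and weight by its year:
  t   CF        PV=CF/(1+0.1075)^t    t·PV
  1       875.00       790.0677       790.0677
  2       875.00       713.3794     1,426.7589
  3       875.00       644.1349     1,932.4048
  4       875.00       581.6117     2,326.4467
  5    10,875.00     6,526.9546    32,634.7729
  Σ                  9,256.1483    39,110.4510
Price P = Σ PV = 9,256.1483.
Macaulay duration = Σ(t·PV) / P = 39,110.4510 / 9,256.1483 = 4.22535 years.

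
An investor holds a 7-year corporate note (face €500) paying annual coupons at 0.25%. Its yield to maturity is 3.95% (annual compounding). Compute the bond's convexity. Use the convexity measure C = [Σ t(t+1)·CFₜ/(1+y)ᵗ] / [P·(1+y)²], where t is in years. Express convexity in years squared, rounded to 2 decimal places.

With y = 0.0395:
  t   CF        PV=CF/(1+0.0395)^t    t·PV        t(t+1)·PV
  1         1.25         1.2025         1.2025           2.4050
  2         1.25         1.1568         2.3136           6.9408
  3         1.25         1.1128         3.3385          13.3542
  4         1.25         1.0706         4.2823          21.4113
  5         1.25         1.0299         5.1494          30.8965
  6         1.25         0.9907         5.9445          41.6114
  7       501.25       382.1932     2,675.3522      21,402.8179
  Σ                    388.7565     2,697.5831      21,519.4371
P = 388.7565.
Convexity = Σ t(t+1)·PV / [P·(1+y)²] = 21,519.4371 / (388.7565 × 1.080560) = 51.22763.

51.23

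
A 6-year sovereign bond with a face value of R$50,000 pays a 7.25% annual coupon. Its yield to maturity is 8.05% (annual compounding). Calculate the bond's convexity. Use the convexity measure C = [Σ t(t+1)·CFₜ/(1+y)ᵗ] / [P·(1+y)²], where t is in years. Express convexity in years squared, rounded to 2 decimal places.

28.50

With y = 0.0805:
  t   CF        PV=CF/(1+0.0805)^t    t·PV        t(t+1)·PV
  1     3,625.00     3,354.9283     3,354.9283       6,709.8565
  2     3,625.00     3,104.9776     6,209.9552      18,629.8655
  3     3,625.00     2,873.6488     8,620.9465      34,483.7862
  4     3,625.00     2,659.5547    10,638.2188      53,191.0939
  5     3,625.00     2,461.4111    12,307.0555      73,842.3330
  6    53,625.00    33,699.1291   202,194.7748   1,415,363.4238
  Σ                 48,153.6496   243,325.8791   1,602,220.3589
P = 48,153.6496.
Convexity = Σ t(t+1)·PV / [P·(1+y)²] = 1,602,220.3589 / (48,153.6496 × 1.167480) = 28.49991.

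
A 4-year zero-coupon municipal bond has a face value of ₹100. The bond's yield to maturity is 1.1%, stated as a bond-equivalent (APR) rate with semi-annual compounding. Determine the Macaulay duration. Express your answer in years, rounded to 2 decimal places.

A zero-coupon bond has a single cash flow at maturity, so its Macaulay duration equals its maturity: 4 years.
(Equivalently: 8 semi-annual periods ÷ 2 = 4 years.)

4.00 years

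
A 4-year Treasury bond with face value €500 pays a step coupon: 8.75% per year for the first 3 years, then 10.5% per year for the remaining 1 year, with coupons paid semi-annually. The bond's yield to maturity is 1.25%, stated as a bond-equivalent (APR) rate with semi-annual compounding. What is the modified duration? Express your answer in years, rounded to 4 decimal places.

Periodic yield y = 0.00625. First find Macaulay duration:
  t   CF        PV=CF/(1+0.00625)^t    t·PV
  1       21.875        21.7391        21.7391
  2       21.875        21.6041        43.2082
  3       21.875        21.4699        64.4098
  4       21.875        21.3366        85.3463
  5       21.875        21.2040       106.0202
  6       21.875        21.0723       126.4340
  7       26.250        25.1297       175.9082
  8      526.250       500.6624     4,005.2991
  Σ                    654.2182     4,628.3648
P = 654.2182; Macaulay duration = 4,628.3648 / 654.2182 = 7.07465 half-year periods = 3.53732 years.
Modified duration = D_Mac / (1 + y) = 3.53732 / 1.00625 = 3.51535 years.

3.5154 years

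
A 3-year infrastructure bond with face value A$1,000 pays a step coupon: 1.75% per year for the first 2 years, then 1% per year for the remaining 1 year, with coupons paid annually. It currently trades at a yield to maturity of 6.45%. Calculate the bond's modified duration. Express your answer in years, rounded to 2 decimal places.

2.77 years

Periodic yield y = 0.0645. First find Macaulay duration:
  t   CF        PV=CF/(1+0.0645)^t    t·PV
  1        17.50        16.4396        16.4396
  2        17.50        15.4435        30.8871
  3     1,010.00       837.3063     2,511.9190
  Σ                    869.1895     2,559.2457
P = 869.1895; Macaulay duration = 2,559.2457 / 869.1895 = 2.94440 years.
Modified duration = D_Mac / (1 + y) = 2.94440 / 1.0645 = 2.76600 years.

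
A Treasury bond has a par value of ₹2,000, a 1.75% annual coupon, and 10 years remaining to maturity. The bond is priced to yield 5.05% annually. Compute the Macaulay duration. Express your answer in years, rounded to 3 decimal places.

Periodic yield y = 0.0505. Discount each cash flow and weight by its year:
  t   CF        PV=CF/(1+0.0505)^t    t·PV
  1        35.00        33.3175        33.3175
  2        35.00        31.7158        63.4316
  3        35.00        30.1912        90.5735
  4        35.00        28.7398       114.9592
  5        35.00        27.3582       136.7911
  6        35.00        26.0430       156.2582
  7        35.00        24.7911       173.5376
  8        35.00        23.5993       188.7946
  9        35.00        22.4649       202.1837
  10    2,035.00     1,243.3799    12,433.7991
  Σ                  1,491.6007    13,593.6462
Price P = Σ PV = 1,491.6007.
Macaulay duration = Σ(t·PV) / P = 13,593.6462 / 1,491.6007 = 9.11346 years.

9.113 years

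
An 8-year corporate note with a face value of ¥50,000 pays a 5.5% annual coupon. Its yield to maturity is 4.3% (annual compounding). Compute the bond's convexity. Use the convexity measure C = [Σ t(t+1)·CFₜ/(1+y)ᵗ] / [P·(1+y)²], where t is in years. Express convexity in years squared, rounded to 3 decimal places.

52.427

With y = 0.043:
  t   CF        PV=CF/(1+0.043)^t    t·PV        t(t+1)·PV
  1     2,750.00     2,636.6251     2,636.6251       5,273.2502
  2     2,750.00     2,527.9244     5,055.8487      15,167.5462
  3     2,750.00     2,423.7051     7,271.1152      29,084.4607
  4     2,750.00     2,323.7824     9,295.1296      46,475.6482
  5     2,750.00     2,227.9793    11,139.8965      66,839.3790
  6     2,750.00     2,136.1259    12,816.7553      89,717.2873
  7     2,750.00     2,048.0593    14,336.4154     114,691.3228
  8    52,750.00    37,665.8694   301,326.9554   2,711,942.5989
  Σ                 53,990.0709   363,878.7413   3,079,191.4933
P = 53,990.0709.
Convexity = Σ t(t+1)·PV / [P·(1+y)²] = 3,079,191.4933 / (53,990.0709 × 1.087849) = 52.42690.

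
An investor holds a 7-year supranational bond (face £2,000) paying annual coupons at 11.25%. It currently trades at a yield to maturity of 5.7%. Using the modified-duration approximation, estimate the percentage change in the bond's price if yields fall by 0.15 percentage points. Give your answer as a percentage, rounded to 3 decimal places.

Periodic yield y = 0.057. Modified duration first:
  t   CF        PV=CF/(1+0.057)^t    t·PV
  1       225.00       212.8666       212.8666
  2       225.00       201.3875       402.7750
  3       225.00       190.5275       571.5824
  4       225.00       180.2530       721.0121
  5       225.00       170.5327       852.6633
  6       225.00       161.3365       968.0189
  7     2,225.00     1,509.4026    10,565.8185
  Σ                  2,626.3064    14,294.7368
P = 2,626.3064; D_Mac = 5.44291 yrs; D_mod = 5.44291/(1+0.057) = 5.14939 yrs.
ΔP/P ≈ -D_mod · Δy = -5.14939 × (-0.0015) = +0.007724 = +0.7724%.

+0.772%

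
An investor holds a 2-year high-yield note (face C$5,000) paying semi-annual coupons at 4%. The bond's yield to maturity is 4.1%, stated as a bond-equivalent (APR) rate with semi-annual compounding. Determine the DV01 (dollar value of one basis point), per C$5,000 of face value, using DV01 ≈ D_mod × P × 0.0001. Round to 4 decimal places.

Periodic yield y = 0.0205.
  t   CF        PV=CF/(1+0.0205)^t    t·PV
  1       100.00        97.9912        97.9912
  2       100.00        96.0227       192.0454
  3       100.00        94.0938       282.2814
  4     5,100.00     4,702.3845    18,809.5381
  Σ                  4,990.4922    19,381.8561
P = 4,990.4922; D_Mac = 3.88376 half-year periods = 1.94188 yrs; D_mod = 1.90287 yrs.
DV01 ≈ 1.90287 × 4,990.4922 × 0.0001 = 0.949625.

C$0.9496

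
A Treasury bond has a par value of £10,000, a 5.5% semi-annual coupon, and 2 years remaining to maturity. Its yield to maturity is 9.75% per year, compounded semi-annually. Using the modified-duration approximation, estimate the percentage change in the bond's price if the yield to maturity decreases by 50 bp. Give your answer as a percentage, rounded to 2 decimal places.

Periodic yield y = 0.04875. Modified duration first:
  t   CF        PV=CF/(1+0.04875)^t    t·PV
  1       275.00       262.2169       262.2169
  2       275.00       250.0281       500.0561
  3       275.00       238.4058       715.2173
  4    10,275.00     8,493.6417    33,974.5667
  Σ                  9,244.2924    35,452.0571
P = 9,244.2924; D_Mac = 3.83502 half-year periods = 1.91751 yrs; D_mod = 1.91751/(1+0.04875) = 1.82838 yrs.
ΔP/P ≈ -D_mod · Δy = -1.82838 × (-0.005) = +0.009142 = +0.9142%.

+0.91%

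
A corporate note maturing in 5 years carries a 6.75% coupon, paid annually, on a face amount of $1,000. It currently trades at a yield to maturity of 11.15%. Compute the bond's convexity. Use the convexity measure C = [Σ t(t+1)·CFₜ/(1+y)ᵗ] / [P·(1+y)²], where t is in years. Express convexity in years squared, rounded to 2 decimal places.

20.09

With y = 0.1115:
  t   CF        PV=CF/(1+0.1115)^t    t·PV        t(t+1)·PV
  1        67.50        60.7287        60.7287         121.4575
  2        67.50        54.6367       109.2735         327.8205
  3        67.50        49.1559       147.4676         589.8704
  4        67.50        44.2248       176.8992         884.4961
  5     1,067.50       629.2461     3,146.2306      18,877.3837
  Σ                    837.9923     3,640.5997      20,801.0281
P = 837.9923.
Convexity = Σ t(t+1)·PV / [P·(1+y)²] = 20,801.0281 / (837.9923 × 1.235432) = 20.09212.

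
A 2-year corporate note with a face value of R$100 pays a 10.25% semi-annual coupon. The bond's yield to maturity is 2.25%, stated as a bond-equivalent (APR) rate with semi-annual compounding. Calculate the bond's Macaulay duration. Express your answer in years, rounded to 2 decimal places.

1.87 years

Periodic yield y = 0.01125. Discount each cash flow and weight by its period:
  t   CF        PV=CF/(1+0.01125)^t    t·PV
  1        5.125         5.0680         5.0680
  2        5.125         5.0116        10.0232
  3        5.125         4.9559        14.8676
  4      105.125       100.5245       402.0980
  Σ                    115.5599       432.0567
Price P = Σ PV = 115.5599.
Macaulay duration = Σ(t·PV) / P = 432.0567 / 115.5599 = 3.73881 half-year periods.
In years: 3.73881 / 2 = 1.86941 years.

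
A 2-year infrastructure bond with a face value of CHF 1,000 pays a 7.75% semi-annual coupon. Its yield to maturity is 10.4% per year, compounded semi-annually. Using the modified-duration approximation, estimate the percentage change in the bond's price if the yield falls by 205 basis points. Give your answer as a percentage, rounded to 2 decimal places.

+3.68%

Periodic yield y = 0.052. Modified duration first:
  t   CF        PV=CF/(1+0.052)^t    t·PV
  1        38.75        36.8346        36.8346
  2        38.75        35.0139        70.0278
  3        38.75        33.2832        99.8495
  4     1,038.75       848.1020     3,392.4079
  Σ                    953.2336     3,599.1197
P = 953.2336; D_Mac = 3.77570 half-year periods = 1.88785 yrs; D_mod = 1.88785/(1+0.052) = 1.79453 yrs.
ΔP/P ≈ -D_mod · Δy = -1.79453 × (-0.0205) = +0.036788 = +3.6788%.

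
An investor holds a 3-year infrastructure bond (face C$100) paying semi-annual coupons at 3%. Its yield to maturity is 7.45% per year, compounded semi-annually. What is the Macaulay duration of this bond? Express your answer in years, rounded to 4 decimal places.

2.8828 years

Periodic yield y = 0.03725. Discount each cash flow and weight by its period:
  t   CF        PV=CF/(1+0.03725)^t    t·PV
  1         1.50         1.4461         1.4461
  2         1.50         1.3942         2.7884
  3         1.50         1.3441         4.0324
  4         1.50         1.2959         5.1834
  5         1.50         1.2493         6.2466
  6       101.50        81.5015       489.0088
  Σ                     88.2311       508.7057
Price P = Σ PV = 88.2311.
Macaulay duration = Σ(t·PV) / P = 508.7057 / 88.2311 = 5.76561 half-year periods.
In years: 5.76561 / 2 = 2.88280 years.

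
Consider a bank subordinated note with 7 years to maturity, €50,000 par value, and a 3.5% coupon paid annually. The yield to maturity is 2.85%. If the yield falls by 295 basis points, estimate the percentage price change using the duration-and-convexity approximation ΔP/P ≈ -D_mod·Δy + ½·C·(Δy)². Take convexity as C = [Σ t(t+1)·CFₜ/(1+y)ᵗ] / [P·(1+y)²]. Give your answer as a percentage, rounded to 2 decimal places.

With y = 0.0285:
  t   CF        PV=CF/(1+0.0285)^t    t·PV        t(t+1)·PV
  1     1,750.00     1,701.5070     1,701.5070       3,403.0141
  2     1,750.00     1,654.3579     3,308.7157       9,926.1471
  3     1,750.00     1,608.5152     4,825.5455      19,302.1820
  4     1,750.00     1,563.9428     6,255.7712      31,278.8560
  5     1,750.00     1,520.6055     7,603.0277      45,618.1662
  6     1,750.00     1,478.4692     8,870.8150      62,095.7051
  7    51,750.00    42,508.9406   297,562.5844   2,380,500.6748
  Σ                 52,036.3382   330,127.9665   2,552,124.7453
P = 52,036.3382; D_Mac = 6.34418 yrs; D_mod = 6.16838 yrs; C = 46.36461.
Duration effect: -6.16838 × (-0.0295) = +0.181967
Convexity effect: 0.5 × 46.36461 × (-0.0295)² = +0.0201744
ΔP/P ≈ +0.181967 + 0.0201744 = +0.202142 = +20.2142%.

+20.21%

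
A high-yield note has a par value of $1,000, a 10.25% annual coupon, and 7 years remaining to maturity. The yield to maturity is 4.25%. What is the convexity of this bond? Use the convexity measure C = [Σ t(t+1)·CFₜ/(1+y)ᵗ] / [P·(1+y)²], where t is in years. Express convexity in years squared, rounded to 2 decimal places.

With y = 0.0425:
  t   CF        PV=CF/(1+0.0425)^t    t·PV        t(t+1)·PV
  1       102.50        98.3213        98.3213         196.6427
  2       102.50        94.3130       188.6261         565.8782
  3       102.50        90.4681       271.4044       1,085.6177
  4       102.50        86.7800       347.1200       1,735.5999
  5       102.50        83.2422       416.2110       2,497.2660
  6       102.50        79.8486       479.0918       3,353.6426
  7     1,102.50       823.8462     5,766.9235      46,135.3882
  Σ                  1,356.8196     7,567.6981      55,570.0353
P = 1,356.8196.
Convexity = Σ t(t+1)·PV / [P·(1+y)²] = 55,570.0353 / (1,356.8196 × 1.086806) = 37.68482.

37.68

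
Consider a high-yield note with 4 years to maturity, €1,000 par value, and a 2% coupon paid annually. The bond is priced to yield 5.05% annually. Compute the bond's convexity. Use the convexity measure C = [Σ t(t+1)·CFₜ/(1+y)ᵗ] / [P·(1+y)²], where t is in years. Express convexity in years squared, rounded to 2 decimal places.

With y = 0.0505:
  t   CF        PV=CF/(1+0.0505)^t    t·PV        t(t+1)·PV
  1        20.00        19.0386        19.0386          38.0771
  2        20.00        18.1233        36.2467         108.7400
  3        20.00        17.2521        51.7563         207.0251
  4     1,020.00       837.5600     3,350.2401      16,751.2006
  Σ                    891.9740     3,457.2816      17,105.0428
P = 891.9740.
Convexity = Σ t(t+1)·PV / [P·(1+y)²] = 17,105.0428 / (891.9740 × 1.103550) = 17.37720.

17.38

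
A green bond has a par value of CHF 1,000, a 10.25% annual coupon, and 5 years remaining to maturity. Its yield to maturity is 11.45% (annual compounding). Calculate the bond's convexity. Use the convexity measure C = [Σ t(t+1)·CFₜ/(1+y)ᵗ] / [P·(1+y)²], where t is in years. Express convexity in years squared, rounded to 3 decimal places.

18.635

With y = 0.1145:
  t   CF        PV=CF/(1+0.1145)^t    t·PV        t(t+1)·PV
  1       102.50        91.9695        91.9695         183.9390
  2       102.50        82.5209       165.0417         495.1251
  3       102.50        74.0429       222.1288         888.5153
  4       102.50        66.4360       265.7441       1,328.7203
  5     1,102.50       641.1774     3,205.8872      19,235.3232
  Σ                    956.1467     3,950.7713      22,131.6229
P = 956.1467.
Convexity = Σ t(t+1)·PV / [P·(1+y)²] = 22,131.6229 / (956.1467 × 1.242110) = 18.63496.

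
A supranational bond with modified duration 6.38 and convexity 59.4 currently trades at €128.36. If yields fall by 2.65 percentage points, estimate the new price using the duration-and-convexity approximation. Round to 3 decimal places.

Duration effect: -D_mod·Δy = -6.38 × (-0.0265) = +0.169070
Convexity effect: ½·C·(Δy)² = 0.5 × 59.4 × (-0.0265)² = +0.020856825
ΔP/P ≈ +0.169070 + 0.020856825 = +0.189926825
New price ≈ 128.36 × (1 + 0.189926825) = 152.739007257.

€152.739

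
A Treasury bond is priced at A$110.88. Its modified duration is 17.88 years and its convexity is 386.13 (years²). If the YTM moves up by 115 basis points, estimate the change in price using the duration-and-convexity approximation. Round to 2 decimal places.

Duration effect: -D_mod·Δy = -17.88 × (+0.0115) = -0.205620
Convexity effect: ½·C·(Δy)² = 0.5 × 386.13 × (0.0115)² = +0.02553284625
ΔP/P ≈ -0.205620 + 0.02553284625 = -0.18008715375
ΔP ≈ 110.88 × (-0.18008715375) = -19.9680636078.

-A$19.97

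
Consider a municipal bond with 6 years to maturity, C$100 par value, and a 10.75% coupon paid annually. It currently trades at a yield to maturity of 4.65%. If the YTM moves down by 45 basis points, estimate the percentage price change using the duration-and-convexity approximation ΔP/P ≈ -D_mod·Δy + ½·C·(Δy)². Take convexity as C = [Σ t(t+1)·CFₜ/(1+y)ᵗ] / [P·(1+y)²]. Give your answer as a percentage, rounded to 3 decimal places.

+2.134%

With y = 0.0465:
  t   CF        PV=CF/(1+0.0465)^t    t·PV        t(t+1)·PV
  1        10.75        10.2723        10.2723          20.5447
  2        10.75         9.8159        19.6318          58.8954
  3        10.75         9.3797        28.1392         112.5569
  4        10.75         8.9630        35.8518         179.2592
  5        10.75         8.5647        42.8235         256.9411
  6       110.75        84.3157       505.8941       3,541.2585
  Σ                    131.3113       642.6128       4,169.4557
P = 131.3113; D_Mac = 4.89381 yrs; D_mod = 4.67636 yrs; C = 28.99337.
Duration effect: -4.67636 × (-0.0045) = +0.021044
Convexity effect: 0.5 × 28.99337 × (-0.0045)² = +0.0002936
ΔP/P ≈ +0.021044 + 0.0002936 = +0.021337 = +2.1337%.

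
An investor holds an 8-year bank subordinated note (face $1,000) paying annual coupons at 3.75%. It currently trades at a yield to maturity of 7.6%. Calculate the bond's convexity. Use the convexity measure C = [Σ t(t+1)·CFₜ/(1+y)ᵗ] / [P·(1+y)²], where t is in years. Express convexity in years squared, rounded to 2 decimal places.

With y = 0.076:
  t   CF        PV=CF/(1+0.076)^t    t·PV        t(t+1)·PV
  1        37.50        34.8513        34.8513          69.7026
  2        37.50        32.3897        64.7794         194.3381
  3        37.50        30.1019        90.3058         361.2233
  4        37.50        27.9758       111.9031         559.5156
  5        37.50        25.9998       129.9990         779.9938
  6        37.50        24.1634       144.9803       1,014.8619
  7        37.50        22.4567       157.1967       1,257.5736
  8     1,037.50       577.4175     4,619.3399      41,574.0593
  Σ                    775.3560     5,353.3555      45,811.2681
P = 775.3560.
Convexity = Σ t(t+1)·PV / [P·(1+y)²] = 45,811.2681 / (775.3560 × 1.157776) = 51.03247.

51.03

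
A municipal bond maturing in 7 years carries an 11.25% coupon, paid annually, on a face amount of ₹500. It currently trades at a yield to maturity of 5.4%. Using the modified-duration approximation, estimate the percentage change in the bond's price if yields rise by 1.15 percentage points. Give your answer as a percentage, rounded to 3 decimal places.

-5.953%

Periodic yield y = 0.054. Modified duration first:
  t   CF        PV=CF/(1+0.054)^t    t·PV
  1        56.25        53.3681        53.3681
  2        56.25        50.6339       101.2678
  3        56.25        48.0397       144.1192
  4        56.25        45.5785       182.3140
  5        56.25        43.2434       216.2168
  6        56.25        41.0279       246.1672
  7       556.25       384.9335     2,694.5347
  Σ                    666.8250     3,637.9879
P = 666.8250; D_Mac = 5.45569 yrs; D_mod = 5.45569/(1+0.054) = 5.17617 yrs.
ΔP/P ≈ -D_mod · Δy = -5.17617 × (+0.0115) = -0.059526 = -5.9526%.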